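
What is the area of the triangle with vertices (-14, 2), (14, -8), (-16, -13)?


Area = |x1(y2-y3) + x2(y3-y1) + x3(y1-y2)| / 2
= |-14*(-8--13) + 14*(-13-2) + -16*(2--8)| / 2
= 220

220


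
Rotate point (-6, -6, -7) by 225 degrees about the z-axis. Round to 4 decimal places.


x' = -6*cos(225) - -6*sin(225) = 0
y' = -6*sin(225) + -6*cos(225) = 8.4853
z' = -7

(0, 8.4853, -7)


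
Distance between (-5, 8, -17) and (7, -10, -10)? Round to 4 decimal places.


d = sqrt((7--5)^2 + (-10-8)^2 + (-10--17)^2) = 22.7376

22.7376


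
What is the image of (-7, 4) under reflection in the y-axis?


Reflection across y-axis: (x, y) -> (-x, y)
(-7, 4) -> (7, 4)

(7, 4)


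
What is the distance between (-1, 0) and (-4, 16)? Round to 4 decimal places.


d = sqrt((-4--1)^2 + (16-0)^2) = 16.2788

16.2788


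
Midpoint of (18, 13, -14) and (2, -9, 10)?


Midpoint = ((18+2)/2, (13+-9)/2, (-14+10)/2) = (10, 2, -2)

(10, 2, -2)


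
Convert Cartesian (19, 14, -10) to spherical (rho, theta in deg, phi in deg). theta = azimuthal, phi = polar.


rho = sqrt(19^2 + 14^2 + (-10)^2) = 25.632
theta = atan2(14, 19) = 36.3844 deg
phi = acos(-10/25.632) = 112.963 deg

rho = 25.632, theta = 36.3844 deg, phi = 112.963 deg


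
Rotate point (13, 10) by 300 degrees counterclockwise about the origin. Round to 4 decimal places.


x' = 13*cos(300) - 10*sin(300) = 15.1603
y' = 13*sin(300) + 10*cos(300) = -6.2583

(15.1603, -6.2583)


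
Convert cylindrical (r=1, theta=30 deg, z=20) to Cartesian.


x = 1 * cos(30) = 0.866
y = 1 * sin(30) = 0.5
z = 20

(0.866, 0.5, 20)


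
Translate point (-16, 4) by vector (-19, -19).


Translation: (x+dx, y+dy) = (-16+-19, 4+-19) = (-35, -15)

(-35, -15)


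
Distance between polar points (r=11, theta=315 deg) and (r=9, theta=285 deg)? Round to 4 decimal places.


d = sqrt(r1^2 + r2^2 - 2*r1*r2*cos(t2-t1))
d = sqrt(11^2 + 9^2 - 2*11*9*cos(285-315)) = 5.5251

5.5251


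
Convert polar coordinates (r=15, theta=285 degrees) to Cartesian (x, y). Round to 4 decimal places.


x = 15 * cos(285) = 3.8823
y = 15 * sin(285) = -14.4889

(3.8823, -14.4889)


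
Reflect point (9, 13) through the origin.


Reflection through origin: (x, y) -> (-x, -y)
(9, 13) -> (-9, -13)

(-9, -13)


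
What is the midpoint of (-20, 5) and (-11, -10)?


Midpoint = ((-20+-11)/2, (5+-10)/2) = (-15.5, -2.5)

(-15.5, -2.5)


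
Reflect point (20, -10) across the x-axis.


Reflection across x-axis: (x, y) -> (x, -y)
(20, -10) -> (20, 10)

(20, 10)


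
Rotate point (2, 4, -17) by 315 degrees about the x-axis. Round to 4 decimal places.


x' = 2
y' = 4*cos(315) - -17*sin(315) = -9.1924
z' = 4*sin(315) + -17*cos(315) = -14.8492

(2, -9.1924, -14.8492)


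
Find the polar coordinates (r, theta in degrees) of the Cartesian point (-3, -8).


r = sqrt((-3)^2 + (-8)^2) = 8.544
theta = atan2(-8, -3) = 249.444 degrees

r = 8.544, theta = 249.444 degrees


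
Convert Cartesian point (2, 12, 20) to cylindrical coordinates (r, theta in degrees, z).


r = sqrt(2^2 + 12^2) = 12.1655
theta = atan2(12, 2) = 80.5377 deg
z = 20

r = 12.1655, theta = 80.5377 deg, z = 20


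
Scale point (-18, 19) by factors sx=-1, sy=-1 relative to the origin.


Scaling: (x*sx, y*sy) = (-18*-1, 19*-1) = (18, -19)

(18, -19)


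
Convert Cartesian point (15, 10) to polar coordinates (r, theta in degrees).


r = sqrt(15^2 + 10^2) = 18.0278
theta = atan2(10, 15) = 33.6901 degrees

r = 18.0278, theta = 33.6901 degrees


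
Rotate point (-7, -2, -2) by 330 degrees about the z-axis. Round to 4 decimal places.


x' = -7*cos(330) - -2*sin(330) = -7.0622
y' = -7*sin(330) + -2*cos(330) = 1.7679
z' = -2

(-7.0622, 1.7679, -2)


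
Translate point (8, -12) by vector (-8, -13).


Translation: (x+dx, y+dy) = (8+-8, -12+-13) = (0, -25)

(0, -25)


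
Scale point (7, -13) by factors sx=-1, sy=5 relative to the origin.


Scaling: (x*sx, y*sy) = (7*-1, -13*5) = (-7, -65)

(-7, -65)


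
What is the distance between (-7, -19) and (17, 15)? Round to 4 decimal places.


d = sqrt((17--7)^2 + (15--19)^2) = 41.6173

41.6173


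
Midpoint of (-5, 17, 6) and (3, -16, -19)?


Midpoint = ((-5+3)/2, (17+-16)/2, (6+-19)/2) = (-1, 0.5, -6.5)

(-1, 0.5, -6.5)


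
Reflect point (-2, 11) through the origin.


Reflection through origin: (x, y) -> (-x, -y)
(-2, 11) -> (2, -11)

(2, -11)


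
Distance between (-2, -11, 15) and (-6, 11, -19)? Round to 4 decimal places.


d = sqrt((-6--2)^2 + (11--11)^2 + (-19-15)^2) = 40.694

40.694


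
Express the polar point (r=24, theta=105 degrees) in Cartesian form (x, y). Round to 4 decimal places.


x = 24 * cos(105) = -6.2117
y = 24 * sin(105) = 23.1822

(-6.2117, 23.1822)


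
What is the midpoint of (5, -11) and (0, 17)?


Midpoint = ((5+0)/2, (-11+17)/2) = (2.5, 3)

(2.5, 3)


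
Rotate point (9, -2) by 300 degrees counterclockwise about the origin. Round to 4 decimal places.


x' = 9*cos(300) - -2*sin(300) = 2.7679
y' = 9*sin(300) + -2*cos(300) = -8.7942

(2.7679, -8.7942)


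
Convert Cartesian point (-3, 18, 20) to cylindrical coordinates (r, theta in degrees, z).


r = sqrt((-3)^2 + 18^2) = 18.2483
theta = atan2(18, -3) = 99.4623 deg
z = 20

r = 18.2483, theta = 99.4623 deg, z = 20


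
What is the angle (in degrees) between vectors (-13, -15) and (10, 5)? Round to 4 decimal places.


dot = -13*10 + -15*5 = -205
|u| = 19.8494, |v| = 11.1803
cos(angle) = -0.9237
angle = 157.4794 degrees

157.4794 degrees


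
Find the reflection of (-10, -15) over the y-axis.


Reflection across y-axis: (x, y) -> (-x, y)
(-10, -15) -> (10, -15)

(10, -15)


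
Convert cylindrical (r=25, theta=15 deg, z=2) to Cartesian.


x = 25 * cos(15) = 24.1481
y = 25 * sin(15) = 6.4705
z = 2

(24.1481, 6.4705, 2)


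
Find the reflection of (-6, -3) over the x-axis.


Reflection across x-axis: (x, y) -> (x, -y)
(-6, -3) -> (-6, 3)

(-6, 3)


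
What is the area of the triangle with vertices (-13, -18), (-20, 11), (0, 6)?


Area = |x1(y2-y3) + x2(y3-y1) + x3(y1-y2)| / 2
= |-13*(11-6) + -20*(6--18) + 0*(-18-11)| / 2
= 272.5

272.5


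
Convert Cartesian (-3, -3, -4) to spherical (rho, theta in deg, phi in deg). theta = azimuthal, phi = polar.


rho = sqrt((-3)^2 + (-3)^2 + (-4)^2) = 5.831
theta = atan2(-3, -3) = 225 deg
phi = acos(-4/5.831) = 133.3139 deg

rho = 5.831, theta = 225 deg, phi = 133.3139 deg


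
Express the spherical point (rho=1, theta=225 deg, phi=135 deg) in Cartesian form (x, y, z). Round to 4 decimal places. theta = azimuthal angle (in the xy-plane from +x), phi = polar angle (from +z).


x = 1 * sin(135) * cos(225) = -0.5
y = 1 * sin(135) * sin(225) = -0.5
z = 1 * cos(135) = -0.7071

(-0.5, -0.5, -0.7071)


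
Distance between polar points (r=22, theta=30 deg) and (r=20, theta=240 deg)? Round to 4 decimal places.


d = sqrt(r1^2 + r2^2 - 2*r1*r2*cos(t2-t1))
d = sqrt(22^2 + 20^2 - 2*22*20*cos(240-30)) = 40.5722

40.5722


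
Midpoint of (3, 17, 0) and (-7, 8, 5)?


Midpoint = ((3+-7)/2, (17+8)/2, (0+5)/2) = (-2, 12.5, 2.5)

(-2, 12.5, 2.5)


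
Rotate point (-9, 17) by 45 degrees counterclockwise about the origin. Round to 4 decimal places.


x' = -9*cos(45) - 17*sin(45) = -18.3848
y' = -9*sin(45) + 17*cos(45) = 5.6569

(-18.3848, 5.6569)


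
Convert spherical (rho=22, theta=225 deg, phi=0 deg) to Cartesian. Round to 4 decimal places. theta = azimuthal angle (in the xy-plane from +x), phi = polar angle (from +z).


x = 22 * sin(0) * cos(225) = 0
y = 22 * sin(0) * sin(225) = 0
z = 22 * cos(0) = 22

(0, 0, 22)


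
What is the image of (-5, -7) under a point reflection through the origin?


Reflection through origin: (x, y) -> (-x, -y)
(-5, -7) -> (5, 7)

(5, 7)


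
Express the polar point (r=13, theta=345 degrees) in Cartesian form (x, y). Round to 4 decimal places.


x = 13 * cos(345) = 12.557
y = 13 * sin(345) = -3.3646

(12.557, -3.3646)


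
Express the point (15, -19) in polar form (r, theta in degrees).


r = sqrt(15^2 + (-19)^2) = 24.2074
theta = atan2(-19, 15) = 308.2902 degrees

r = 24.2074, theta = 308.2902 degrees


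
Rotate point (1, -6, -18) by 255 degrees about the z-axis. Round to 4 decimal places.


x' = 1*cos(255) - -6*sin(255) = -6.0544
y' = 1*sin(255) + -6*cos(255) = 0.587
z' = -18

(-6.0544, 0.587, -18)


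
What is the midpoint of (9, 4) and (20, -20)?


Midpoint = ((9+20)/2, (4+-20)/2) = (14.5, -8)

(14.5, -8)


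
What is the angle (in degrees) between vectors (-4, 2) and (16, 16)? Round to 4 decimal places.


dot = -4*16 + 2*16 = -32
|u| = 4.4721, |v| = 22.6274
cos(angle) = -0.3162
angle = 108.4349 degrees

108.4349 degrees


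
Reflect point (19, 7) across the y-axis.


Reflection across y-axis: (x, y) -> (-x, y)
(19, 7) -> (-19, 7)

(-19, 7)


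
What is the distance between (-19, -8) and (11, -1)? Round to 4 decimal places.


d = sqrt((11--19)^2 + (-1--8)^2) = 30.8058

30.8058


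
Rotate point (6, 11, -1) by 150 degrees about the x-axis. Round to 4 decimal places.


x' = 6
y' = 11*cos(150) - -1*sin(150) = -9.0263
z' = 11*sin(150) + -1*cos(150) = 6.366

(6, -9.0263, 6.366)


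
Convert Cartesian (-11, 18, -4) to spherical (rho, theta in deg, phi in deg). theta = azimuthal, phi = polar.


rho = sqrt((-11)^2 + 18^2 + (-4)^2) = 21.4709
theta = atan2(18, -11) = 121.4296 deg
phi = acos(-4/21.4709) = 100.7369 deg

rho = 21.4709, theta = 121.4296 deg, phi = 100.7369 deg


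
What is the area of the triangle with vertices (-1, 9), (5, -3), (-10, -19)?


Area = |x1(y2-y3) + x2(y3-y1) + x3(y1-y2)| / 2
= |-1*(-3--19) + 5*(-19-9) + -10*(9--3)| / 2
= 138

138


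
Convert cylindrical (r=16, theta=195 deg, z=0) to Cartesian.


x = 16 * cos(195) = -15.4548
y = 16 * sin(195) = -4.1411
z = 0

(-15.4548, -4.1411, 0)


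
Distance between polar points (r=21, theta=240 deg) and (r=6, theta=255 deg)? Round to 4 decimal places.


d = sqrt(r1^2 + r2^2 - 2*r1*r2*cos(t2-t1))
d = sqrt(21^2 + 6^2 - 2*21*6*cos(255-240)) = 15.2835

15.2835


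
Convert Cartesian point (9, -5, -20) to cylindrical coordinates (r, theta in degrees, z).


r = sqrt(9^2 + (-5)^2) = 10.2956
theta = atan2(-5, 9) = 330.9454 deg
z = -20

r = 10.2956, theta = 330.9454 deg, z = -20


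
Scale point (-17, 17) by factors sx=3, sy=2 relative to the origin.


Scaling: (x*sx, y*sy) = (-17*3, 17*2) = (-51, 34)

(-51, 34)


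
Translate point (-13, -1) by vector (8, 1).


Translation: (x+dx, y+dy) = (-13+8, -1+1) = (-5, 0)

(-5, 0)


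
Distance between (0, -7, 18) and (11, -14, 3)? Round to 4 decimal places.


d = sqrt((11-0)^2 + (-14--7)^2 + (3-18)^2) = 19.8746

19.8746


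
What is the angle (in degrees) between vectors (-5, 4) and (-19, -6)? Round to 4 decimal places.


dot = -5*-19 + 4*-6 = 71
|u| = 6.4031, |v| = 19.9249
cos(angle) = 0.5565
angle = 56.1854 degrees

56.1854 degrees


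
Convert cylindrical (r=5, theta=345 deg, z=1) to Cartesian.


x = 5 * cos(345) = 4.8296
y = 5 * sin(345) = -1.2941
z = 1

(4.8296, -1.2941, 1)


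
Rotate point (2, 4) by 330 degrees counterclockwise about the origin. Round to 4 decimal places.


x' = 2*cos(330) - 4*sin(330) = 3.7321
y' = 2*sin(330) + 4*cos(330) = 2.4641

(3.7321, 2.4641)


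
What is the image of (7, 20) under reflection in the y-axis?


Reflection across y-axis: (x, y) -> (-x, y)
(7, 20) -> (-7, 20)

(-7, 20)


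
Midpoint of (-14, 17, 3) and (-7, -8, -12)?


Midpoint = ((-14+-7)/2, (17+-8)/2, (3+-12)/2) = (-10.5, 4.5, -4.5)

(-10.5, 4.5, -4.5)


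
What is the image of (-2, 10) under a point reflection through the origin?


Reflection through origin: (x, y) -> (-x, -y)
(-2, 10) -> (2, -10)

(2, -10)


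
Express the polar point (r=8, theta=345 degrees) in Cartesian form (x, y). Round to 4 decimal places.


x = 8 * cos(345) = 7.7274
y = 8 * sin(345) = -2.0706

(7.7274, -2.0706)


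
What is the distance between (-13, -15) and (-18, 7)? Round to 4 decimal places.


d = sqrt((-18--13)^2 + (7--15)^2) = 22.561

22.561


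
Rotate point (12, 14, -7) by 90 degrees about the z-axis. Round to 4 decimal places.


x' = 12*cos(90) - 14*sin(90) = -14
y' = 12*sin(90) + 14*cos(90) = 12
z' = -7

(-14, 12, -7)


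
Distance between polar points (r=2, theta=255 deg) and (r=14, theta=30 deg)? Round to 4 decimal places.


d = sqrt(r1^2 + r2^2 - 2*r1*r2*cos(t2-t1))
d = sqrt(2^2 + 14^2 - 2*2*14*cos(30-255)) = 15.479

15.479


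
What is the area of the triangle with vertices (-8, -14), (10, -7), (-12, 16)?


Area = |x1(y2-y3) + x2(y3-y1) + x3(y1-y2)| / 2
= |-8*(-7-16) + 10*(16--14) + -12*(-14--7)| / 2
= 284

284


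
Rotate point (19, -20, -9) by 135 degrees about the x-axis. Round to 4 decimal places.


x' = 19
y' = -20*cos(135) - -9*sin(135) = 20.5061
z' = -20*sin(135) + -9*cos(135) = -7.7782

(19, 20.5061, -7.7782)


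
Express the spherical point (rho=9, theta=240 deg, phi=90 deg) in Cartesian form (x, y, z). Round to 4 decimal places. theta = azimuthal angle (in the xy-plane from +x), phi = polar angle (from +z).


x = 9 * sin(90) * cos(240) = -4.5
y = 9 * sin(90) * sin(240) = -7.7942
z = 9 * cos(90) = 0

(-4.5, -7.7942, 0)


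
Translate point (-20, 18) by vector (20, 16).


Translation: (x+dx, y+dy) = (-20+20, 18+16) = (0, 34)

(0, 34)


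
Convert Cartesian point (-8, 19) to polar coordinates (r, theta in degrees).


r = sqrt((-8)^2 + 19^2) = 20.6155
theta = atan2(19, -8) = 112.8337 degrees

r = 20.6155, theta = 112.8337 degrees


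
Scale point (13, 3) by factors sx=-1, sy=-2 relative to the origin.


Scaling: (x*sx, y*sy) = (13*-1, 3*-2) = (-13, -6)

(-13, -6)


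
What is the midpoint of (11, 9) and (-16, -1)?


Midpoint = ((11+-16)/2, (9+-1)/2) = (-2.5, 4)

(-2.5, 4)


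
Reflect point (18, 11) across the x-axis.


Reflection across x-axis: (x, y) -> (x, -y)
(18, 11) -> (18, -11)

(18, -11)


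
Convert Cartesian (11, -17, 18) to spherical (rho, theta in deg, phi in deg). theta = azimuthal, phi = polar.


rho = sqrt(11^2 + (-17)^2 + 18^2) = 27.0924
theta = atan2(-17, 11) = 302.9052 deg
phi = acos(18/27.0924) = 48.3643 deg

rho = 27.0924, theta = 302.9052 deg, phi = 48.3643 deg


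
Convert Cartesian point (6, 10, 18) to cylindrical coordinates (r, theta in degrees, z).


r = sqrt(6^2 + 10^2) = 11.6619
theta = atan2(10, 6) = 59.0362 deg
z = 18

r = 11.6619, theta = 59.0362 deg, z = 18


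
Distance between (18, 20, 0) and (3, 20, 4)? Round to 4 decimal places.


d = sqrt((3-18)^2 + (20-20)^2 + (4-0)^2) = 15.5242

15.5242


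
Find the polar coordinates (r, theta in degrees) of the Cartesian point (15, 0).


r = sqrt(15^2 + 0^2) = 15
theta = atan2(0, 15) = 0 degrees

r = 15, theta = 0 degrees


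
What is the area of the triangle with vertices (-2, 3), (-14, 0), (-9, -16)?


Area = |x1(y2-y3) + x2(y3-y1) + x3(y1-y2)| / 2
= |-2*(0--16) + -14*(-16-3) + -9*(3-0)| / 2
= 103.5

103.5


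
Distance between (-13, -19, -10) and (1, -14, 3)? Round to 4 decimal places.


d = sqrt((1--13)^2 + (-14--19)^2 + (3--10)^2) = 19.7484

19.7484


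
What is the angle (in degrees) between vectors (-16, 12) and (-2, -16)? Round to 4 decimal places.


dot = -16*-2 + 12*-16 = -160
|u| = 20, |v| = 16.1245
cos(angle) = -0.4961
angle = 119.7449 degrees

119.7449 degrees


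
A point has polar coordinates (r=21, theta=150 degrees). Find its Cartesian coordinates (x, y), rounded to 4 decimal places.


x = 21 * cos(150) = -18.1865
y = 21 * sin(150) = 10.5

(-18.1865, 10.5)


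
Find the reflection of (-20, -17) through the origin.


Reflection through origin: (x, y) -> (-x, -y)
(-20, -17) -> (20, 17)

(20, 17)


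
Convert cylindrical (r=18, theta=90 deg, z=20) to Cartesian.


x = 18 * cos(90) = 0
y = 18 * sin(90) = 18
z = 20

(0, 18, 20)


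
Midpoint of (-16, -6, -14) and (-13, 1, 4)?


Midpoint = ((-16+-13)/2, (-6+1)/2, (-14+4)/2) = (-14.5, -2.5, -5)

(-14.5, -2.5, -5)


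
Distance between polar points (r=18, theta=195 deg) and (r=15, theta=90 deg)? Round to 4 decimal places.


d = sqrt(r1^2 + r2^2 - 2*r1*r2*cos(t2-t1))
d = sqrt(18^2 + 15^2 - 2*18*15*cos(90-195)) = 26.2443

26.2443


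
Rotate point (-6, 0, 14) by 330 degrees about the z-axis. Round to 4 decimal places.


x' = -6*cos(330) - 0*sin(330) = -5.1962
y' = -6*sin(330) + 0*cos(330) = 3
z' = 14

(-5.1962, 3, 14)


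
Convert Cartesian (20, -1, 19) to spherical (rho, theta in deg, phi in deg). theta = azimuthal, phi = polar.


rho = sqrt(20^2 + (-1)^2 + 19^2) = 27.6043
theta = atan2(-1, 20) = 357.1376 deg
phi = acos(19/27.6043) = 46.5045 deg

rho = 27.6043, theta = 357.1376 deg, phi = 46.5045 deg


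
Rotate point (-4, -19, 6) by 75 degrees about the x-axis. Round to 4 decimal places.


x' = -4
y' = -19*cos(75) - 6*sin(75) = -10.7131
z' = -19*sin(75) + 6*cos(75) = -16.7997

(-4, -10.7131, -16.7997)


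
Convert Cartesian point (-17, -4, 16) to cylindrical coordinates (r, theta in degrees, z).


r = sqrt((-17)^2 + (-4)^2) = 17.4642
theta = atan2(-4, -17) = 193.2405 deg
z = 16

r = 17.4642, theta = 193.2405 deg, z = 16


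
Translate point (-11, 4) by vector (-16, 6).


Translation: (x+dx, y+dy) = (-11+-16, 4+6) = (-27, 10)

(-27, 10)


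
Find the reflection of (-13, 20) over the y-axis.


Reflection across y-axis: (x, y) -> (-x, y)
(-13, 20) -> (13, 20)

(13, 20)


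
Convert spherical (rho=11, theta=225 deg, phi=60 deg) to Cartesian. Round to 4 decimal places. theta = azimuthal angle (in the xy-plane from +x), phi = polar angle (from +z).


x = 11 * sin(60) * cos(225) = -6.7361
y = 11 * sin(60) * sin(225) = -6.7361
z = 11 * cos(60) = 5.5

(-6.7361, -6.7361, 5.5)


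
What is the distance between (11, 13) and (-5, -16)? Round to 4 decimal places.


d = sqrt((-5-11)^2 + (-16-13)^2) = 33.121

33.121


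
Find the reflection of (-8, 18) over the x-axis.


Reflection across x-axis: (x, y) -> (x, -y)
(-8, 18) -> (-8, -18)

(-8, -18)


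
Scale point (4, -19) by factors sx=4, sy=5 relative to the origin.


Scaling: (x*sx, y*sy) = (4*4, -19*5) = (16, -95)

(16, -95)


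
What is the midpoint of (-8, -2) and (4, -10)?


Midpoint = ((-8+4)/2, (-2+-10)/2) = (-2, -6)

(-2, -6)


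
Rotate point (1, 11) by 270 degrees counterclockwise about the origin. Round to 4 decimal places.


x' = 1*cos(270) - 11*sin(270) = 11
y' = 1*sin(270) + 11*cos(270) = -1

(11, -1)


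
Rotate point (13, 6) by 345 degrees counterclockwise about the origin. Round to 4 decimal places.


x' = 13*cos(345) - 6*sin(345) = 14.11
y' = 13*sin(345) + 6*cos(345) = 2.4309

(14.11, 2.4309)


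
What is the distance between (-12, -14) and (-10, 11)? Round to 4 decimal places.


d = sqrt((-10--12)^2 + (11--14)^2) = 25.0799

25.0799


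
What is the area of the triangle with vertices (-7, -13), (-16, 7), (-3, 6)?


Area = |x1(y2-y3) + x2(y3-y1) + x3(y1-y2)| / 2
= |-7*(7-6) + -16*(6--13) + -3*(-13-7)| / 2
= 125.5

125.5


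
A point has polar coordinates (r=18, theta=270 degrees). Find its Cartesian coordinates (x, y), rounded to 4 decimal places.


x = 18 * cos(270) = 0
y = 18 * sin(270) = -18

(0, -18)


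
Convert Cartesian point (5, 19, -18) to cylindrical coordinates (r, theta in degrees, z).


r = sqrt(5^2 + 19^2) = 19.6469
theta = atan2(19, 5) = 75.2564 deg
z = -18

r = 19.6469, theta = 75.2564 deg, z = -18


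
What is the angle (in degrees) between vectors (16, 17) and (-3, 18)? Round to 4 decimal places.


dot = 16*-3 + 17*18 = 258
|u| = 23.3452, |v| = 18.2483
cos(angle) = 0.6056
angle = 52.7266 degrees

52.7266 degrees


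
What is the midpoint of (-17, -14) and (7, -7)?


Midpoint = ((-17+7)/2, (-14+-7)/2) = (-5, -10.5)

(-5, -10.5)


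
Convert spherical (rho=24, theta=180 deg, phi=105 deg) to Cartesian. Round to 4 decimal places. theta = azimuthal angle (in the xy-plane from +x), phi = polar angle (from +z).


x = 24 * sin(105) * cos(180) = -23.1822
y = 24 * sin(105) * sin(180) = 0
z = 24 * cos(105) = -6.2117

(-23.1822, 0, -6.2117)


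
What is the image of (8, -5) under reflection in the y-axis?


Reflection across y-axis: (x, y) -> (-x, y)
(8, -5) -> (-8, -5)

(-8, -5)


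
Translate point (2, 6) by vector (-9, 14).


Translation: (x+dx, y+dy) = (2+-9, 6+14) = (-7, 20)

(-7, 20)


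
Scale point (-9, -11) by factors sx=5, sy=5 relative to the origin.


Scaling: (x*sx, y*sy) = (-9*5, -11*5) = (-45, -55)

(-45, -55)


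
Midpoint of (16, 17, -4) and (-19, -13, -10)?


Midpoint = ((16+-19)/2, (17+-13)/2, (-4+-10)/2) = (-1.5, 2, -7)

(-1.5, 2, -7)


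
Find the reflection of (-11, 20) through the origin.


Reflection through origin: (x, y) -> (-x, -y)
(-11, 20) -> (11, -20)

(11, -20)


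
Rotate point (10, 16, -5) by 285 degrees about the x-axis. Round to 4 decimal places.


x' = 10
y' = 16*cos(285) - -5*sin(285) = -0.6885
z' = 16*sin(285) + -5*cos(285) = -16.7489

(10, -0.6885, -16.7489)


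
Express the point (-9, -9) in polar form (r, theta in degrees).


r = sqrt((-9)^2 + (-9)^2) = 12.7279
theta = atan2(-9, -9) = 225 degrees

r = 12.7279, theta = 225 degrees


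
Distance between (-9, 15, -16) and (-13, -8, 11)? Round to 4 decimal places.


d = sqrt((-13--9)^2 + (-8-15)^2 + (11--16)^2) = 35.6931

35.6931


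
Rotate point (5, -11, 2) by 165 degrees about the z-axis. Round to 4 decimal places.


x' = 5*cos(165) - -11*sin(165) = -1.9826
y' = 5*sin(165) + -11*cos(165) = 11.9193
z' = 2

(-1.9826, 11.9193, 2)


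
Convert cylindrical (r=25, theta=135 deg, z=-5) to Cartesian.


x = 25 * cos(135) = -17.6777
y = 25 * sin(135) = 17.6777
z = -5

(-17.6777, 17.6777, -5)


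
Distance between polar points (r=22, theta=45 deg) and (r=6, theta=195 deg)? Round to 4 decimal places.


d = sqrt(r1^2 + r2^2 - 2*r1*r2*cos(t2-t1))
d = sqrt(22^2 + 6^2 - 2*22*6*cos(195-45)) = 27.3611

27.3611


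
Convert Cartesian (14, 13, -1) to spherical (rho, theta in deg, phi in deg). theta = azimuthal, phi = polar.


rho = sqrt(14^2 + 13^2 + (-1)^2) = 19.1311
theta = atan2(13, 14) = 42.8789 deg
phi = acos(-1/19.1311) = 92.9963 deg

rho = 19.1311, theta = 42.8789 deg, phi = 92.9963 deg


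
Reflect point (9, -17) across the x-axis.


Reflection across x-axis: (x, y) -> (x, -y)
(9, -17) -> (9, 17)

(9, 17)


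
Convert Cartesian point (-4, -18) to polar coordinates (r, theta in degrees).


r = sqrt((-4)^2 + (-18)^2) = 18.4391
theta = atan2(-18, -4) = 257.4712 degrees

r = 18.4391, theta = 257.4712 degrees


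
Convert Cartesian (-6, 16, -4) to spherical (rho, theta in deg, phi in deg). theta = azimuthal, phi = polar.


rho = sqrt((-6)^2 + 16^2 + (-4)^2) = 17.5499
theta = atan2(16, -6) = 110.556 deg
phi = acos(-4/17.5499) = 103.1747 deg

rho = 17.5499, theta = 110.556 deg, phi = 103.1747 deg


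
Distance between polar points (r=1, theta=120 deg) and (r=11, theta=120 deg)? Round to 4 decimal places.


d = sqrt(r1^2 + r2^2 - 2*r1*r2*cos(t2-t1))
d = sqrt(1^2 + 11^2 - 2*1*11*cos(120-120)) = 10

10


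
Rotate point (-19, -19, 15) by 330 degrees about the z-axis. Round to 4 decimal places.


x' = -19*cos(330) - -19*sin(330) = -25.9545
y' = -19*sin(330) + -19*cos(330) = -6.9545
z' = 15

(-25.9545, -6.9545, 15)


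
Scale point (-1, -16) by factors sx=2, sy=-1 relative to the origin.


Scaling: (x*sx, y*sy) = (-1*2, -16*-1) = (-2, 16)

(-2, 16)


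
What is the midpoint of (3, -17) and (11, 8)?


Midpoint = ((3+11)/2, (-17+8)/2) = (7, -4.5)

(7, -4.5)


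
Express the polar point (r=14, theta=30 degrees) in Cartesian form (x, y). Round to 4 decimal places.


x = 14 * cos(30) = 12.1244
y = 14 * sin(30) = 7

(12.1244, 7)


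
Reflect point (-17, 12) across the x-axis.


Reflection across x-axis: (x, y) -> (x, -y)
(-17, 12) -> (-17, -12)

(-17, -12)


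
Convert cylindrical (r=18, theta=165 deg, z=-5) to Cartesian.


x = 18 * cos(165) = -17.3867
y = 18 * sin(165) = 4.6587
z = -5

(-17.3867, 4.6587, -5)


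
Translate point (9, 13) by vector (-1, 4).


Translation: (x+dx, y+dy) = (9+-1, 13+4) = (8, 17)

(8, 17)


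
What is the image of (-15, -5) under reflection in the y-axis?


Reflection across y-axis: (x, y) -> (-x, y)
(-15, -5) -> (15, -5)

(15, -5)


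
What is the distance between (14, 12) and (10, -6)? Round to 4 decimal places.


d = sqrt((10-14)^2 + (-6-12)^2) = 18.4391

18.4391


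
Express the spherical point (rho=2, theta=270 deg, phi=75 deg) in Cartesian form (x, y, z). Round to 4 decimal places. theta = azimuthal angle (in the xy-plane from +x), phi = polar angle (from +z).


x = 2 * sin(75) * cos(270) = 0
y = 2 * sin(75) * sin(270) = -1.9319
z = 2 * cos(75) = 0.5176

(0, -1.9319, 0.5176)


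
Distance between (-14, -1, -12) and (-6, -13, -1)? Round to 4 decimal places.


d = sqrt((-6--14)^2 + (-13--1)^2 + (-1--12)^2) = 18.1384

18.1384


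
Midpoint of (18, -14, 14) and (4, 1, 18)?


Midpoint = ((18+4)/2, (-14+1)/2, (14+18)/2) = (11, -6.5, 16)

(11, -6.5, 16)


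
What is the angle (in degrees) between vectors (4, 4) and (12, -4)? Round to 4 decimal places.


dot = 4*12 + 4*-4 = 32
|u| = 5.6569, |v| = 12.6491
cos(angle) = 0.4472
angle = 63.4349 degrees

63.4349 degrees


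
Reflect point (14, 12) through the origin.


Reflection through origin: (x, y) -> (-x, -y)
(14, 12) -> (-14, -12)

(-14, -12)


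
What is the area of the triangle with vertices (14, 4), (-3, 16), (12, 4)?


Area = |x1(y2-y3) + x2(y3-y1) + x3(y1-y2)| / 2
= |14*(16-4) + -3*(4-4) + 12*(4-16)| / 2
= 12

12


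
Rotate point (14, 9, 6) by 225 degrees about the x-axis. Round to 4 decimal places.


x' = 14
y' = 9*cos(225) - 6*sin(225) = -2.1213
z' = 9*sin(225) + 6*cos(225) = -10.6066

(14, -2.1213, -10.6066)


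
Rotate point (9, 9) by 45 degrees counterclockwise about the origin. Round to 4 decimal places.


x' = 9*cos(45) - 9*sin(45) = 0
y' = 9*sin(45) + 9*cos(45) = 12.7279

(0, 12.7279)


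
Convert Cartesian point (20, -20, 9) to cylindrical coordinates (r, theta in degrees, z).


r = sqrt(20^2 + (-20)^2) = 28.2843
theta = atan2(-20, 20) = 315 deg
z = 9

r = 28.2843, theta = 315 deg, z = 9


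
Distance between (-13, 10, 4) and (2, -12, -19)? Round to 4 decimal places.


d = sqrt((2--13)^2 + (-12-10)^2 + (-19-4)^2) = 35.1852

35.1852


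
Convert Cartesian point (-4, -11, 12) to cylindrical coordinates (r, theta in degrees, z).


r = sqrt((-4)^2 + (-11)^2) = 11.7047
theta = atan2(-11, -4) = 250.0169 deg
z = 12

r = 11.7047, theta = 250.0169 deg, z = 12


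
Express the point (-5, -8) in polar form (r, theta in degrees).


r = sqrt((-5)^2 + (-8)^2) = 9.434
theta = atan2(-8, -5) = 237.9946 degrees

r = 9.434, theta = 237.9946 degrees


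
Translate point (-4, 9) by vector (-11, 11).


Translation: (x+dx, y+dy) = (-4+-11, 9+11) = (-15, 20)

(-15, 20)


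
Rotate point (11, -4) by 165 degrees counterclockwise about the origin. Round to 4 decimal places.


x' = 11*cos(165) - -4*sin(165) = -9.5899
y' = 11*sin(165) + -4*cos(165) = 6.7107

(-9.5899, 6.7107)


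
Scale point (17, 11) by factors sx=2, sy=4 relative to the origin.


Scaling: (x*sx, y*sy) = (17*2, 11*4) = (34, 44)

(34, 44)


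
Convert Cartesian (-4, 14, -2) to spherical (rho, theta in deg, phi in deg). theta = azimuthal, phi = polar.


rho = sqrt((-4)^2 + 14^2 + (-2)^2) = 14.6969
theta = atan2(14, -4) = 105.9454 deg
phi = acos(-2/14.6969) = 97.8212 deg

rho = 14.6969, theta = 105.9454 deg, phi = 97.8212 deg


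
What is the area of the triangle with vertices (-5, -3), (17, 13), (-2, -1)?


Area = |x1(y2-y3) + x2(y3-y1) + x3(y1-y2)| / 2
= |-5*(13--1) + 17*(-1--3) + -2*(-3-13)| / 2
= 2

2


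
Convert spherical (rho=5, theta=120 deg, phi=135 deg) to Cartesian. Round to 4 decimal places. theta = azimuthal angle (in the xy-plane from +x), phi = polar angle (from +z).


x = 5 * sin(135) * cos(120) = -1.7678
y = 5 * sin(135) * sin(120) = 3.0619
z = 5 * cos(135) = -3.5355

(-1.7678, 3.0619, -3.5355)


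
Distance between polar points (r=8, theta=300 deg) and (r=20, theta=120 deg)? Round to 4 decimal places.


d = sqrt(r1^2 + r2^2 - 2*r1*r2*cos(t2-t1))
d = sqrt(8^2 + 20^2 - 2*8*20*cos(120-300)) = 28

28


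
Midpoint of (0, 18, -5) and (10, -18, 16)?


Midpoint = ((0+10)/2, (18+-18)/2, (-5+16)/2) = (5, 0, 5.5)

(5, 0, 5.5)


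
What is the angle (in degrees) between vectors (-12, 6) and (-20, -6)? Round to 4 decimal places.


dot = -12*-20 + 6*-6 = 204
|u| = 13.4164, |v| = 20.8806
cos(angle) = 0.7282
angle = 43.2643 degrees

43.2643 degrees


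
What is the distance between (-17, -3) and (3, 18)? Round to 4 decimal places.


d = sqrt((3--17)^2 + (18--3)^2) = 29

29


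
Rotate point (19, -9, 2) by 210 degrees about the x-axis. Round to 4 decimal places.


x' = 19
y' = -9*cos(210) - 2*sin(210) = 8.7942
z' = -9*sin(210) + 2*cos(210) = 2.7679

(19, 8.7942, 2.7679)


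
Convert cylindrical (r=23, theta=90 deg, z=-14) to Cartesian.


x = 23 * cos(90) = 0
y = 23 * sin(90) = 23
z = -14

(0, 23, -14)


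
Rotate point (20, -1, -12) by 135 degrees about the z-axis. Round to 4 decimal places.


x' = 20*cos(135) - -1*sin(135) = -13.435
y' = 20*sin(135) + -1*cos(135) = 14.8492
z' = -12

(-13.435, 14.8492, -12)


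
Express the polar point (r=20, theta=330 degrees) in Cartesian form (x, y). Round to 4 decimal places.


x = 20 * cos(330) = 17.3205
y = 20 * sin(330) = -10

(17.3205, -10)


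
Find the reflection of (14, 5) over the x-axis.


Reflection across x-axis: (x, y) -> (x, -y)
(14, 5) -> (14, -5)

(14, -5)


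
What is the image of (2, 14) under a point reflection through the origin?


Reflection through origin: (x, y) -> (-x, -y)
(2, 14) -> (-2, -14)

(-2, -14)


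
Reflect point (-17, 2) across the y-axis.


Reflection across y-axis: (x, y) -> (-x, y)
(-17, 2) -> (17, 2)

(17, 2)


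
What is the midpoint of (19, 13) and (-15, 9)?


Midpoint = ((19+-15)/2, (13+9)/2) = (2, 11)

(2, 11)


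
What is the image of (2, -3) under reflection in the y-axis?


Reflection across y-axis: (x, y) -> (-x, y)
(2, -3) -> (-2, -3)

(-2, -3)


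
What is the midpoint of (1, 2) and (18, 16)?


Midpoint = ((1+18)/2, (2+16)/2) = (9.5, 9)

(9.5, 9)


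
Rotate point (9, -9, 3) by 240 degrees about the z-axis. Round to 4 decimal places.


x' = 9*cos(240) - -9*sin(240) = -12.2942
y' = 9*sin(240) + -9*cos(240) = -3.2942
z' = 3

(-12.2942, -3.2942, 3)


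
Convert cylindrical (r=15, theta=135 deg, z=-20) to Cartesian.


x = 15 * cos(135) = -10.6066
y = 15 * sin(135) = 10.6066
z = -20

(-10.6066, 10.6066, -20)


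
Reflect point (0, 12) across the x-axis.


Reflection across x-axis: (x, y) -> (x, -y)
(0, 12) -> (0, -12)

(0, -12)


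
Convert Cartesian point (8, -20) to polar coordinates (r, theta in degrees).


r = sqrt(8^2 + (-20)^2) = 21.5407
theta = atan2(-20, 8) = 291.8014 degrees

r = 21.5407, theta = 291.8014 degrees


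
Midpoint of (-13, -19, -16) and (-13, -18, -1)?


Midpoint = ((-13+-13)/2, (-19+-18)/2, (-16+-1)/2) = (-13, -18.5, -8.5)

(-13, -18.5, -8.5)


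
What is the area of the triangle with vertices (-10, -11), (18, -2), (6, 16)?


Area = |x1(y2-y3) + x2(y3-y1) + x3(y1-y2)| / 2
= |-10*(-2-16) + 18*(16--11) + 6*(-11--2)| / 2
= 306

306


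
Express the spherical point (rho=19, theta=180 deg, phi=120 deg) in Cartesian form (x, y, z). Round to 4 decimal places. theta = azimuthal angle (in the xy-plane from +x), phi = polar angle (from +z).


x = 19 * sin(120) * cos(180) = -16.4545
y = 19 * sin(120) * sin(180) = 0
z = 19 * cos(120) = -9.5

(-16.4545, 0, -9.5)


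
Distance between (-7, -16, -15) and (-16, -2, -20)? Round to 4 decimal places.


d = sqrt((-16--7)^2 + (-2--16)^2 + (-20--15)^2) = 17.3781

17.3781


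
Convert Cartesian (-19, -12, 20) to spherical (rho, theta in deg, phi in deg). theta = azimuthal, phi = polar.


rho = sqrt((-19)^2 + (-12)^2 + 20^2) = 30.0832
theta = atan2(-12, -19) = 212.2756 deg
phi = acos(20/30.0832) = 48.3313 deg

rho = 30.0832, theta = 212.2756 deg, phi = 48.3313 deg


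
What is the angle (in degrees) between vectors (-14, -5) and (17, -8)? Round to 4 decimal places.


dot = -14*17 + -5*-8 = -198
|u| = 14.8661, |v| = 18.7883
cos(angle) = -0.7089
angle = 135.1451 degrees

135.1451 degrees


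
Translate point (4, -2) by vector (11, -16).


Translation: (x+dx, y+dy) = (4+11, -2+-16) = (15, -18)

(15, -18)


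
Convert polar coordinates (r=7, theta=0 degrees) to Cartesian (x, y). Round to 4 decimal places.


x = 7 * cos(0) = 7
y = 7 * sin(0) = 0

(7, 0)


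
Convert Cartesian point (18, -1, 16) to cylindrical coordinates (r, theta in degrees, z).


r = sqrt(18^2 + (-1)^2) = 18.0278
theta = atan2(-1, 18) = 356.8202 deg
z = 16

r = 18.0278, theta = 356.8202 deg, z = 16


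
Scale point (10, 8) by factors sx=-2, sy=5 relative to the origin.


Scaling: (x*sx, y*sy) = (10*-2, 8*5) = (-20, 40)

(-20, 40)


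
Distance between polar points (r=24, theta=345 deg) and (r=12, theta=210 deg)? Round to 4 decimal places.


d = sqrt(r1^2 + r2^2 - 2*r1*r2*cos(t2-t1))
d = sqrt(24^2 + 12^2 - 2*24*12*cos(210-345)) = 33.5752

33.5752


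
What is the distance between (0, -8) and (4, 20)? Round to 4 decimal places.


d = sqrt((4-0)^2 + (20--8)^2) = 28.2843

28.2843


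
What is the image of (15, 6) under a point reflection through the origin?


Reflection through origin: (x, y) -> (-x, -y)
(15, 6) -> (-15, -6)

(-15, -6)


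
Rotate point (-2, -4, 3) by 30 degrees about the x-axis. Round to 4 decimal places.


x' = -2
y' = -4*cos(30) - 3*sin(30) = -4.9641
z' = -4*sin(30) + 3*cos(30) = 0.5981

(-2, -4.9641, 0.5981)


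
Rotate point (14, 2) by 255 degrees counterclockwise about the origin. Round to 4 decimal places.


x' = 14*cos(255) - 2*sin(255) = -1.6916
y' = 14*sin(255) + 2*cos(255) = -14.0406

(-1.6916, -14.0406)


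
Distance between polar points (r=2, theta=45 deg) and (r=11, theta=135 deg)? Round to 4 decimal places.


d = sqrt(r1^2 + r2^2 - 2*r1*r2*cos(t2-t1))
d = sqrt(2^2 + 11^2 - 2*2*11*cos(135-45)) = 11.1803

11.1803


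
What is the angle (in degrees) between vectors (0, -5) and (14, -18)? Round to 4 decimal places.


dot = 0*14 + -5*-18 = 90
|u| = 5, |v| = 22.8035
cos(angle) = 0.7894
angle = 37.875 degrees

37.875 degrees


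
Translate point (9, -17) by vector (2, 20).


Translation: (x+dx, y+dy) = (9+2, -17+20) = (11, 3)

(11, 3)


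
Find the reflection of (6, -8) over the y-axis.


Reflection across y-axis: (x, y) -> (-x, y)
(6, -8) -> (-6, -8)

(-6, -8)


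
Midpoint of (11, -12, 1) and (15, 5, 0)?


Midpoint = ((11+15)/2, (-12+5)/2, (1+0)/2) = (13, -3.5, 0.5)

(13, -3.5, 0.5)


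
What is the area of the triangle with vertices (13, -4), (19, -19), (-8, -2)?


Area = |x1(y2-y3) + x2(y3-y1) + x3(y1-y2)| / 2
= |13*(-19--2) + 19*(-2--4) + -8*(-4--19)| / 2
= 151.5

151.5


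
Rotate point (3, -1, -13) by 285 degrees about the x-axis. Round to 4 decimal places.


x' = 3
y' = -1*cos(285) - -13*sin(285) = -12.8159
z' = -1*sin(285) + -13*cos(285) = -2.3987

(3, -12.8159, -2.3987)


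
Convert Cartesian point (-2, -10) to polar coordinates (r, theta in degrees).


r = sqrt((-2)^2 + (-10)^2) = 10.198
theta = atan2(-10, -2) = 258.6901 degrees

r = 10.198, theta = 258.6901 degrees


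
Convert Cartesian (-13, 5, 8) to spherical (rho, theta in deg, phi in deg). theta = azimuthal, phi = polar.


rho = sqrt((-13)^2 + 5^2 + 8^2) = 16.0624
theta = atan2(5, -13) = 158.9625 deg
phi = acos(8/16.0624) = 60.1284 deg

rho = 16.0624, theta = 158.9625 deg, phi = 60.1284 deg


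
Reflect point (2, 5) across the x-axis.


Reflection across x-axis: (x, y) -> (x, -y)
(2, 5) -> (2, -5)

(2, -5)


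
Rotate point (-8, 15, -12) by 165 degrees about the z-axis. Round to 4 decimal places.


x' = -8*cos(165) - 15*sin(165) = 3.8451
y' = -8*sin(165) + 15*cos(165) = -16.5594
z' = -12

(3.8451, -16.5594, -12)


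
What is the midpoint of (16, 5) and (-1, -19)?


Midpoint = ((16+-1)/2, (5+-19)/2) = (7.5, -7)

(7.5, -7)


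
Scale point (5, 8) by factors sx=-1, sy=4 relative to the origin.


Scaling: (x*sx, y*sy) = (5*-1, 8*4) = (-5, 32)

(-5, 32)


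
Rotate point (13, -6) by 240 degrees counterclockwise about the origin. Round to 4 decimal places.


x' = 13*cos(240) - -6*sin(240) = -11.6962
y' = 13*sin(240) + -6*cos(240) = -8.2583

(-11.6962, -8.2583)


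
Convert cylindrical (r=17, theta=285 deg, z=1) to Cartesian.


x = 17 * cos(285) = 4.3999
y = 17 * sin(285) = -16.4207
z = 1

(4.3999, -16.4207, 1)


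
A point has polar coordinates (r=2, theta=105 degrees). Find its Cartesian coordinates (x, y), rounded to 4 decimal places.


x = 2 * cos(105) = -0.5176
y = 2 * sin(105) = 1.9319

(-0.5176, 1.9319)


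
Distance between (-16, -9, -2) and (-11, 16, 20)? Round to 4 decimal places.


d = sqrt((-11--16)^2 + (16--9)^2 + (20--2)^2) = 33.6749

33.6749


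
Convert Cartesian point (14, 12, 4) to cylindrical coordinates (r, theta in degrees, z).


r = sqrt(14^2 + 12^2) = 18.4391
theta = atan2(12, 14) = 40.6013 deg
z = 4

r = 18.4391, theta = 40.6013 deg, z = 4


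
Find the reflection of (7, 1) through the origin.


Reflection through origin: (x, y) -> (-x, -y)
(7, 1) -> (-7, -1)

(-7, -1)


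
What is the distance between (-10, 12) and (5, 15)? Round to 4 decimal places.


d = sqrt((5--10)^2 + (15-12)^2) = 15.2971

15.2971


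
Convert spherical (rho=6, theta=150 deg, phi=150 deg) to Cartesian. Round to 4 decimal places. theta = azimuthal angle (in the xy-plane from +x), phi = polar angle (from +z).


x = 6 * sin(150) * cos(150) = -2.5981
y = 6 * sin(150) * sin(150) = 1.5
z = 6 * cos(150) = -5.1962

(-2.5981, 1.5, -5.1962)


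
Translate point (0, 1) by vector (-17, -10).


Translation: (x+dx, y+dy) = (0+-17, 1+-10) = (-17, -9)

(-17, -9)


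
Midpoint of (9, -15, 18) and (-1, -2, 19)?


Midpoint = ((9+-1)/2, (-15+-2)/2, (18+19)/2) = (4, -8.5, 18.5)

(4, -8.5, 18.5)


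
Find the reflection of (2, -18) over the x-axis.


Reflection across x-axis: (x, y) -> (x, -y)
(2, -18) -> (2, 18)

(2, 18)


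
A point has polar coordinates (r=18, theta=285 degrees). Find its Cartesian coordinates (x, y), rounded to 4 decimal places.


x = 18 * cos(285) = 4.6587
y = 18 * sin(285) = -17.3867

(4.6587, -17.3867)


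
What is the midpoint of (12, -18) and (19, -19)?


Midpoint = ((12+19)/2, (-18+-19)/2) = (15.5, -18.5)

(15.5, -18.5)


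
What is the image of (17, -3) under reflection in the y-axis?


Reflection across y-axis: (x, y) -> (-x, y)
(17, -3) -> (-17, -3)

(-17, -3)


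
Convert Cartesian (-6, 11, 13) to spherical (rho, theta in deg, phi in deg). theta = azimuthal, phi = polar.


rho = sqrt((-6)^2 + 11^2 + 13^2) = 18.0555
theta = atan2(11, -6) = 118.6105 deg
phi = acos(13/18.0555) = 43.9452 deg

rho = 18.0555, theta = 118.6105 deg, phi = 43.9452 deg


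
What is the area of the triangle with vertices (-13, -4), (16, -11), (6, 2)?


Area = |x1(y2-y3) + x2(y3-y1) + x3(y1-y2)| / 2
= |-13*(-11-2) + 16*(2--4) + 6*(-4--11)| / 2
= 153.5

153.5


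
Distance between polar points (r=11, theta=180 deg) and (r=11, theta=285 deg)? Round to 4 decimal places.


d = sqrt(r1^2 + r2^2 - 2*r1*r2*cos(t2-t1))
d = sqrt(11^2 + 11^2 - 2*11*11*cos(285-180)) = 17.4538

17.4538
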